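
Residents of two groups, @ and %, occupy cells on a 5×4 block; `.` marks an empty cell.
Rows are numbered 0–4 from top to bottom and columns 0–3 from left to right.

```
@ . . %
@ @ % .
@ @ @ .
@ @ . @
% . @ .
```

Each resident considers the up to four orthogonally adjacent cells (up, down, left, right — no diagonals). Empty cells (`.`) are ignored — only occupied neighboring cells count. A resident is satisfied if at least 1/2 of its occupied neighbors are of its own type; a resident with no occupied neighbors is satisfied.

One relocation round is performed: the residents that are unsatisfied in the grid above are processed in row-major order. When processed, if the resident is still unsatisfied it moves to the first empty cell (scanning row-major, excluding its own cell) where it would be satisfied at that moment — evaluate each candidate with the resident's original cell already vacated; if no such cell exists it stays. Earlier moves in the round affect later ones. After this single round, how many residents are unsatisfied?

Initially unsatisfied (in order): (1,2), (4,0).
  (1,2) → (0,2).
  (4,0) → (1,3).
Resulting grid:
@ . % %
@ @ . %
@ @ @ .
@ @ . @
. . @ .
All satisfied now.

0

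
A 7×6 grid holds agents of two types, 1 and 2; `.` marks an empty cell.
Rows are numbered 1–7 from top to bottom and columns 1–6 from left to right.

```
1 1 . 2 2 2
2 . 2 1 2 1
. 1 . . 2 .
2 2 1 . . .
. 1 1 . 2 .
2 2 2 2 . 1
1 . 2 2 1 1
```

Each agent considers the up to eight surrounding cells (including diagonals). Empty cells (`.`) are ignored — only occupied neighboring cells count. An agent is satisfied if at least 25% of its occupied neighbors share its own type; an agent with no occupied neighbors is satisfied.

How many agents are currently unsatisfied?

6

(1,1)1 1/2 ✓
(1,2)1 1/3 ✓
(1,4)2 3/4 ✓
(1,5)2 3/5 ✓
(1,6)2 2/3 ✓
(2,1)2 0/3 ✗
(2,3)2 1/4 ✓
(2,4)1 0/5 ✗
(2,5)2 4/6 ✓
(2,6)1 0/4 ✗
(3,2)1 1/5 ✗
(3,5)2 1/3 ✓
(4,1)2 1/3 ✓
(4,2)2 1/5 ✗
(4,3)1 3/4 ✓
(5,2)1 2/7 ✓
(5,3)1 2/6 ✓
(5,5)2 1/2 ✓
(6,1)2 1/3 ✓
(6,2)2 3/6 ✓
(6,3)2 4/6 ✓
(6,4)2 4/6 ✓
(6,6)1 2/3 ✓
(7,1)1 0/2 ✗
(7,3)2 4/4 ✓
(7,4)2 3/4 ✓
(7,5)1 2/4 ✓
(7,6)1 2/2 ✓
Unsatisfied: (2,1), (2,4), (2,6), (3,2), (4,2), (7,1) — 6 in total.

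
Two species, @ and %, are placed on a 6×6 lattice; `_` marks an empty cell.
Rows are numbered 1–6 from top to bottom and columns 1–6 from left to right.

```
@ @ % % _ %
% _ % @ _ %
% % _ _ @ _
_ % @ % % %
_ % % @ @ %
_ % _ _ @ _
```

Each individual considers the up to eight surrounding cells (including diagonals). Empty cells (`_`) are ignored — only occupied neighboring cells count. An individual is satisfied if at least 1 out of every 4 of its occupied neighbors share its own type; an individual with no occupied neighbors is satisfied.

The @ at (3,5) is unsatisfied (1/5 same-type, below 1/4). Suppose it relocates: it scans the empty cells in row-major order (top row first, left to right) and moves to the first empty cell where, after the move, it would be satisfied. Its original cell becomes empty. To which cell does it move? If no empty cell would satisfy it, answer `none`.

(1,5)

Vacating (3,5). Empty cells in order:
  (1,5): 1/4 same-type → satisfied — stop here.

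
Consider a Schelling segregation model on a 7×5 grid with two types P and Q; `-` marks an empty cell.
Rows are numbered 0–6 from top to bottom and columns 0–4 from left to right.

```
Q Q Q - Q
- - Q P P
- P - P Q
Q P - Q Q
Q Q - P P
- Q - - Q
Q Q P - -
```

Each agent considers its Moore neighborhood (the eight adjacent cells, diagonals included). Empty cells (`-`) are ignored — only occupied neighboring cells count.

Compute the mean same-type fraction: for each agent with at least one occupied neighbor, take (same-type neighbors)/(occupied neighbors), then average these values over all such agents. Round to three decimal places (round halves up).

(0,0)Q 1/1
(0,1)Q 3/3
(0,2)Q 2/3
(0,4)Q 0/2
(1,2)Q 2/5
(1,3)P 2/6
(1,4)P 2/4
(2,1)P 1/3
(2,3)P 2/6
(2,4)Q 2/5
(3,0)Q 2/4
(3,1)P 1/4
(3,3)Q 2/5
(3,4)Q 2/5
(4,0)Q 3/4
(4,1)Q 3/4
(4,3)P 1/4
(4,4)P 1/4
(5,1)Q 4/5
(5,4)Q 0/2
(6,0)Q 2/2
(6,1)Q 2/3
(6,2)P 0/2
Sum over 23 agents: 1/1 + 3/3 + 2/3 + 0/2 + 2/5 + 2/6 + 2/4 + 1/3 + 2/6 + 2/5 + 2/4 + 1/4 + 2/5 + 2/5 + 3/4 + 3/4 + 1/4 + 1/4 + 4/5 + 0/2 + 2/2 + 2/3 + 0/2 = 659/60; mean = 659/60 ÷ 23 = 659/1380 = 0.477536… → 0.478.

0.478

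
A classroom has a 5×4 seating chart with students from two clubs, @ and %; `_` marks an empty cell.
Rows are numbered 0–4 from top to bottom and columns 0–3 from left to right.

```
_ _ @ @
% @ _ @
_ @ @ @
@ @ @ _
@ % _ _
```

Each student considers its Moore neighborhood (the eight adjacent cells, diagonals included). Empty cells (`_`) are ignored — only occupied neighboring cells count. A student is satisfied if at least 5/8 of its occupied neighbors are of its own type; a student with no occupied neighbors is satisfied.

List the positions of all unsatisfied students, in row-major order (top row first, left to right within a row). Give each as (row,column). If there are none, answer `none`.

(1,0), (4,1)

(0,2)@ 3/3 satisfied
(0,3)@ 2/2 satisfied
(1,0)% 0/2 not
(1,1)@ 3/4 satisfied
(1,3)@ 4/4 satisfied
(2,1)@ 5/6 satisfied
(2,2)@ 6/6 satisfied
(2,3)@ 3/3 satisfied
(3,0)@ 3/4 satisfied
(3,1)@ 5/6 satisfied
(3,2)@ 4/5 satisfied
(4,0)@ 2/3 satisfied
(4,1)% 0/4 not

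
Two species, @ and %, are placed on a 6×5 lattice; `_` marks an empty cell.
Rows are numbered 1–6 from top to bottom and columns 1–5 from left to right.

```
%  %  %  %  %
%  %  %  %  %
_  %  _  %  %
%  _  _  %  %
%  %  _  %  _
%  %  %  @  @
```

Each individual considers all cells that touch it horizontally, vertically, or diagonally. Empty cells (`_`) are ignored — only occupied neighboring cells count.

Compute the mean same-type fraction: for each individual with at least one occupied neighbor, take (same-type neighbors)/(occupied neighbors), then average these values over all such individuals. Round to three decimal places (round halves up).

(1,1)% 3/3
(1,2)% 5/5
(1,3)% 5/5
(1,4)% 5/5
(1,5)% 3/3
(2,1)% 4/4
(2,2)% 6/6
(2,3)% 7/7
(2,4)% 7/7
(2,5)% 5/5
(3,2)% 4/4
(3,4)% 6/6
(3,5)% 5/5
(4,1)% 3/3
(4,4)% 4/4
(4,5)% 4/4
(5,1)% 4/4
(5,2)% 5/5
(5,4)% 3/5
(6,1)% 3/3
(6,2)% 4/4
(6,3)% 3/4
(6,4)@ 1/3
(6,5)@ 1/2
Sum over 24 individuals: 3/3 + 5/5 + 5/5 + 5/5 + 3/3 + 4/4 + 6/6 + 7/7 + 7/7 + 5/5 + 4/4 + 6/6 + 5/5 + 3/3 + 4/4 + 4/4 + 4/4 + 5/5 + 3/5 + 3/3 + 4/4 + 3/4 + 1/3 + 1/2 = 1331/60; mean = 1331/60 ÷ 24 = 1331/1440 = 0.924305… → 0.924.

0.924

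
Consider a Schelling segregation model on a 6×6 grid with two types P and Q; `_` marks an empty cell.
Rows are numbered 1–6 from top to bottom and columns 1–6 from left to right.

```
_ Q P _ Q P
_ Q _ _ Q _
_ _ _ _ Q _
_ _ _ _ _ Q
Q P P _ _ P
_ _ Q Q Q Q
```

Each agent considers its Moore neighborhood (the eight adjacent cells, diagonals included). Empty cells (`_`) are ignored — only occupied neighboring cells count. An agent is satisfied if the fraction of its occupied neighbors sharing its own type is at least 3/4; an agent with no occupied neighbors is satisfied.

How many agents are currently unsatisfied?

Row 1: (1,2)Q 1/2 ✗ · (1,3)P 0/2 ✗ · (1,5)Q 1/2 ✗ · (1,6)P 0/2 ✗
Row 2: (2,2)Q 1/2 ✗ · (2,5)Q 2/3 ✗
Row 3: (3,5)Q 2/2 ✓
Row 4: (4,6)Q 1/2 ✗
Row 5: (5,1)Q 0/1 ✗ · (5,2)P 1/3 ✗ · (5,3)P 1/3 ✗ · (5,6)P 0/3 ✗
Row 6: (6,3)Q 1/3 ✗ · (6,4)Q 2/3 ✗ · (6,5)Q 2/3 ✗ · (6,6)Q 1/2 ✗
Unsatisfied: (1,2), (1,3), (1,5), (1,6), (2,2), (2,5), (4,6), (5,1), (5,2), (5,3), (5,6), (6,3), (6,4), (6,5), (6,6) — 15 in total.

15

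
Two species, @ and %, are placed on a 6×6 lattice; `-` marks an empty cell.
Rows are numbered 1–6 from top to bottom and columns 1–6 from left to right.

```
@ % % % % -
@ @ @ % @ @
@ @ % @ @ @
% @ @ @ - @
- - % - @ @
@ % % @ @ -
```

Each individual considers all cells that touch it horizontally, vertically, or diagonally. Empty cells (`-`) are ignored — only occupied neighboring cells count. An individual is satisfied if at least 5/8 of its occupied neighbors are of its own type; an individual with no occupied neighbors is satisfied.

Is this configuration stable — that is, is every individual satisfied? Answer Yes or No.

No

Row 1: (1,1)@ 2/3 ✓ · (1,2)% 1/5 ✗ · (1,3)% 3/5 ✗ · (1,4)% 3/5 ✗ · (1,5)% 2/4 ✗
Row 2: (2,1)@ 4/5 ✓ · (2,2)@ 5/8 ✓ · (2,3)@ 3/8 ✗ · (2,4)% 4/8 ✗ · (2,5)@ 4/7 ✗ · (2,6)@ 3/4 ✓
Row 3: (3,1)@ 4/5 ✓ · (3,2)@ 6/8 ✓ · (3,3)% 1/8 ✗ · (3,4)@ 5/7 ✓ · (3,5)@ 6/7 ✓ · (3,6)@ 4/4 ✓
Row 4: (4,1)% 0/3 ✗ · (4,2)@ 3/6 ✗ · (4,3)@ 4/6 ✓ · (4,4)@ 4/6 ✓ · (4,6)@ 4/4 ✓
Row 5: (5,3)% 2/6 ✗ · (5,5)@ 5/5 ✓ · (5,6)@ 3/3 ✓
Row 6: (6,1)@ 0/1 ✗ · (6,2)% 2/3 ✓ · (6,3)% 2/3 ✓ · (6,4)@ 2/4 ✗ · (6,5)@ 3/3 ✓
For instance (1,2) has only 1/5 same-type neighbors, below 5/8.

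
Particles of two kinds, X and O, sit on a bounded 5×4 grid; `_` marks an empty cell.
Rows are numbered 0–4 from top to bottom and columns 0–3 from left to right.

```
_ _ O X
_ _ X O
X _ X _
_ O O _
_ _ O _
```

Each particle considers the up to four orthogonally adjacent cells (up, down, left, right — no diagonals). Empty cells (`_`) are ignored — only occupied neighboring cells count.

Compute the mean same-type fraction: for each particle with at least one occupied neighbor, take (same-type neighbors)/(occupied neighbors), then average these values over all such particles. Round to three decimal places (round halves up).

(0,2)O 0/2
(0,3)X 0/2
(1,2)X 1/3
(1,3)O 0/2
(2,0)X — no occupied neighbors
(2,2)X 1/2
(3,1)O 1/1
(3,2)O 2/3
(4,2)O 1/1
Sum over 8 particles: 0/2 + 0/2 + 1/3 + 0/2 + 1/2 + 1/1 + 2/3 + 1/1 = 7/2; mean = 7/2 ÷ 8 = 7/16 = 0.4375 → 0.438.

0.438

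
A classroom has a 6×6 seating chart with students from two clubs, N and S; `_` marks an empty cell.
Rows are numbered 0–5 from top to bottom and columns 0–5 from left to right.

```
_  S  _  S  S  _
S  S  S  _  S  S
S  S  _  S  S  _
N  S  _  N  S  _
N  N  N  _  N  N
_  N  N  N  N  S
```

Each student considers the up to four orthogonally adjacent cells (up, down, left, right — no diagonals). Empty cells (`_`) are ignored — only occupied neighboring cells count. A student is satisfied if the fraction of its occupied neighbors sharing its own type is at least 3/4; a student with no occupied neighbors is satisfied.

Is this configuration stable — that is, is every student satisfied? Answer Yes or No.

Row 0: (0,1)S 1/1 satisfied · (0,3)S 1/1 satisfied · (0,4)S 2/2 satisfied
Row 1: (1,0)S 2/2 satisfied · (1,1)S 4/4 satisfied · (1,2)S 1/1 satisfied · (1,4)S 3/3 satisfied · (1,5)S 1/1 satisfied
Row 2: (2,0)S 2/3 not · (2,1)S 3/3 satisfied · (2,3)S 1/2 not · (2,4)S 3/3 satisfied
Row 3: (3,0)N 1/3 not · (3,1)S 1/3 not · (3,3)N 0/2 not · (3,4)S 1/3 not
Row 4: (4,0)N 2/2 satisfied · (4,1)N 3/4 satisfied · (4,2)N 2/2 satisfied · (4,4)N 2/3 not · (4,5)N 1/2 not
Row 5: (5,1)N 2/2 satisfied · (5,2)N 3/3 satisfied · (5,3)N 2/2 satisfied · (5,4)N 2/3 not · (5,5)S 0/2 not
For instance (2,0) has only 2/3 same-type neighbors, below 3/4.

No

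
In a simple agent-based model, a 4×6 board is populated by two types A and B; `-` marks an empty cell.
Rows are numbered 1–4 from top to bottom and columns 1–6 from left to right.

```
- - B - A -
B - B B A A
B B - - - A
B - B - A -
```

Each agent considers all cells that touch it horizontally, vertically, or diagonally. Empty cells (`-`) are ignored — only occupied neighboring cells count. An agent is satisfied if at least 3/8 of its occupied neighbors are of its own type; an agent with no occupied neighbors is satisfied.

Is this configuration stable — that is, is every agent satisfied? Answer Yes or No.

Row 1: (1,3)B 2/2 ok · (1,5)A 2/3 ok
Row 2: (2,1)B 2/2 ok · (2,3)B 3/3 ok · (2,4)B 2/4 ok · (2,5)A 3/4 ok · (2,6)A 3/3 ok
Row 3: (3,1)B 3/3 ok · (3,2)B 5/5 ok · (3,6)A 3/3 ok
Row 4: (4,1)B 2/2 ok · (4,3)B 1/1 ok · (4,5)A 1/1 ok
All meet the threshold, so the configuration is stable.

Yes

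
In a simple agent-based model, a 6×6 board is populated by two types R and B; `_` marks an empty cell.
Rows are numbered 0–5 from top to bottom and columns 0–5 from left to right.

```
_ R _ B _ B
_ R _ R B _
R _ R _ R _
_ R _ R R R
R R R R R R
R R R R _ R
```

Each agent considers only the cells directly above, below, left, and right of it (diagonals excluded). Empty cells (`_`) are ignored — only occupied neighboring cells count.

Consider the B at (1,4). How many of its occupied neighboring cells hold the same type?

0

Occupied neighbors of (1,4): (2,4)=R, (1,3)=R.
Same type (B): 0 of 2.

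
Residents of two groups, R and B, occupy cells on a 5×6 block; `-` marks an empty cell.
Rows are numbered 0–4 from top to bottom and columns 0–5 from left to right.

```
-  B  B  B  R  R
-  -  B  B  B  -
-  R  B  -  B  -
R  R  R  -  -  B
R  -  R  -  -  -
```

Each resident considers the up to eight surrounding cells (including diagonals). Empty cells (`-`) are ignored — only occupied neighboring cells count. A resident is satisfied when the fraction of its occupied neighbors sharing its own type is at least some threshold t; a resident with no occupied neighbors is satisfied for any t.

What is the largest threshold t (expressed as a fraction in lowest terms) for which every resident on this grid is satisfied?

1/4

(0,1)B 2/2
(0,2)B 4/4
(0,3)B 4/5
(0,4)R 1/4
(0,5)R 1/2
(1,2)B 5/6
(1,3)B 6/7
(1,4)B 3/5
(2,1)R 3/5
(2,2)B 2/5
(2,4)B 3/3
(3,0)R 3/3
(3,1)R 5/6
(3,2)R 3/4
(3,5)B 1/1
(4,0)R 2/2
(4,2)R 2/2
The smallest same-type fraction is 1/4 at (0,4), which reduces to 1/4. Any threshold above that leaves this resident unsatisfied.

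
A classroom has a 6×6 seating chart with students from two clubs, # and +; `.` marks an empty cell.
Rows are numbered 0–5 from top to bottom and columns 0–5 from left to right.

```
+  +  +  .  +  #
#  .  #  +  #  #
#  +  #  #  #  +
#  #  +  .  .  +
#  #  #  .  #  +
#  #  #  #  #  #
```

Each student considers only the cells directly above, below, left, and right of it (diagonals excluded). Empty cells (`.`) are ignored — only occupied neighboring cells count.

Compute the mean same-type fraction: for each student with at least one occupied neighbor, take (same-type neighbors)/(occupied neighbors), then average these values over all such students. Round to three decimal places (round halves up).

0.608

(0,0)+ 1/2
(0,1)+ 2/2
(0,2)+ 1/2
(0,4)+ 0/2
(0,5)# 1/2
(1,0)# 1/2
(1,2)# 1/3
(1,3)+ 0/3
(1,4)# 2/4
(1,5)# 2/3
(2,0)# 2/3
(2,1)+ 0/3
(2,2)# 2/4
(2,3)# 2/3
(2,4)# 2/3
(2,5)+ 1/3
(3,0)# 3/3
(3,1)# 2/4
(3,2)+ 0/3
(3,5)+ 2/2
(4,0)# 3/3
(4,1)# 4/4
(4,2)# 2/3
(4,4)# 1/2
(4,5)+ 1/3
(5,0)# 2/2
(5,1)# 3/3
(5,2)# 3/3
(5,3)# 2/2
(5,4)# 3/3
(5,5)# 1/2
Sum over 31 students: 1/2 + 2/2 + 1/2 + 0/2 + 1/2 + 1/2 + 1/3 + 0/3 + 2/4 + 2/3 + 2/3 + 0/3 + 2/4 + 2/3 + 2/3 + 1/3 + 3/3 + 2/4 + 0/3 + 2/2 + 3/3 + 4/4 + 2/3 + 1/2 + 1/3 + 2/2 + 3/3 + 3/3 + 2/2 + 3/3 + 1/2 = 113/6; mean = 113/6 ÷ 31 = 113/186 = 0.607526… → 0.608.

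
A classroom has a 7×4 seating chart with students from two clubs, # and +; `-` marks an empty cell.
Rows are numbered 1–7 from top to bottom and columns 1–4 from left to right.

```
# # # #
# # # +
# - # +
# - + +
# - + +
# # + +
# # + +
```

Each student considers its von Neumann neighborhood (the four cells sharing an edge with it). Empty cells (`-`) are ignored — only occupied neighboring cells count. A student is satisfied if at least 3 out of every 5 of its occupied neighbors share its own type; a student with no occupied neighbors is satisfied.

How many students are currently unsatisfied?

3

Row 1: (1,1)# 2/2 satisfied · (1,2)# 3/3 satisfied · (1,3)# 3/3 satisfied · (1,4)# 1/2 not
Row 2: (2,1)# 3/3 satisfied · (2,2)# 3/3 satisfied · (2,3)# 3/4 satisfied · (2,4)+ 1/3 not
Row 3: (3,1)# 2/2 satisfied · (3,3)# 1/3 not · (3,4)+ 2/3 satisfied
Row 4: (4,1)# 2/2 satisfied · (4,3)+ 2/3 satisfied · (4,4)+ 3/3 satisfied
Row 5: (5,1)# 2/2 satisfied · (5,3)+ 3/3 satisfied · (5,4)+ 3/3 satisfied
Row 6: (6,1)# 3/3 satisfied · (6,2)# 2/3 satisfied · (6,3)+ 3/4 satisfied · (6,4)+ 3/3 satisfied
Row 7: (7,1)# 2/2 satisfied · (7,2)# 2/3 satisfied · (7,3)+ 2/3 satisfied · (7,4)+ 2/2 satisfied
Unsatisfied: (1,4), (2,4), (3,3) — 3 in total.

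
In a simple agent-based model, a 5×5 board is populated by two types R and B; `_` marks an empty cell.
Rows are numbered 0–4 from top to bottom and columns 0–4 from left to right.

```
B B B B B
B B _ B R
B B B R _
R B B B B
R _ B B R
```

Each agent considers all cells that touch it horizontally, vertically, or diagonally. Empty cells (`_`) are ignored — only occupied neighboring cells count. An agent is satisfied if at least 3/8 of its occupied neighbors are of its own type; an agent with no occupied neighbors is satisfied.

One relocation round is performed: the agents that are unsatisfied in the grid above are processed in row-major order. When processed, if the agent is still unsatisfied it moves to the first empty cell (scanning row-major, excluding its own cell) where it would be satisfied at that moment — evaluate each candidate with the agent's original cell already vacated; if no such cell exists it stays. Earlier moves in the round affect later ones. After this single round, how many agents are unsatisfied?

Initially unsatisfied (in order): (1,4), (2,3), (3,0), (4,4).
  (1,4) → (4,1).
  (2,3): no empty cell satisfies it; stays.
  (3,0): now satisfied by earlier moves; stays.
  (4,4): no empty cell satisfies it; stays.
Resulting grid:
B B B B B
B B _ B _
B B B R _
R B B B B
R R B B R
Unsatisfied now: (2,3), (4,4).

2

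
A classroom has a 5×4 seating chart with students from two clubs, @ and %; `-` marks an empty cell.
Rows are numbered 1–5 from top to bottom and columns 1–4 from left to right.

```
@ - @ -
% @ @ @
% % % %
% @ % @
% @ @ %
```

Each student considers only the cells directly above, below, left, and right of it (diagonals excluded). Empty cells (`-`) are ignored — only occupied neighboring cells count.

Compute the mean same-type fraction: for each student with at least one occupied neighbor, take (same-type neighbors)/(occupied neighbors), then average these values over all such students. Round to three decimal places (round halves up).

0.454

Row 1: (1,1)@ 0/1 · (1,3)@ 1/1
Row 2: (2,1)% 1/3 · (2,2)@ 1/3 · (2,3)@ 3/4 · (2,4)@ 1/2
Row 3: (3,1)% 3/3 · (3,2)% 2/4 · (3,3)% 3/4 · (3,4)% 1/3
Row 4: (4,1)% 2/3 · (4,2)@ 1/4 · (4,3)% 1/4 · (4,4)@ 0/3
Row 5: (5,1)% 1/2 · (5,2)@ 2/3 · (5,3)@ 1/3 · (5,4)% 0/2
Sum over 18 students: 0/1 + 1/1 + 1/3 + 1/3 + 3/4 + 1/2 + 3/3 + 2/4 + 3/4 + 1/3 + 2/3 + 1/4 + 1/4 + 0/3 + 1/2 + 2/3 + 1/3 + 0/2 = 49/6; mean = 49/6 ÷ 18 = 49/108 = 0.453703… → 0.454.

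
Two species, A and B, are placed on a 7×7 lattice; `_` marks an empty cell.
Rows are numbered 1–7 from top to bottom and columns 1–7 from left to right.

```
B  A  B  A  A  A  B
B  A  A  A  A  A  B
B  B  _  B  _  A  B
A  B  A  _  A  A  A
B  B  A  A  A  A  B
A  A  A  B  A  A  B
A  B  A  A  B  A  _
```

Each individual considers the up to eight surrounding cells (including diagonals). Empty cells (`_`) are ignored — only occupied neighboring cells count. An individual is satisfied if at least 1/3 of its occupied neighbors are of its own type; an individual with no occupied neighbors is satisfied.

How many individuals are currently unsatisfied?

11

Row 1: (1,1)B 1/3 ✓ · (1,2)A 2/5 ✓ · (1,3)B 0/5 ✗ · (1,4)A 4/5 ✓ · (1,5)A 5/5 ✓ · (1,6)A 3/5 ✓ · (1,7)B 1/3 ✓
Row 2: (2,1)B 3/5 ✓ · (2,2)A 2/7 ✗ · (2,3)A 4/7 ✓ · (2,4)A 4/6 ✓ · (2,5)A 6/7 ✓ · (2,6)A 4/7 ✓ · (2,7)B 2/5 ✓
Row 3: (3,1)B 3/5 ✓ · (3,2)B 3/7 ✓ · (3,4)B 0/5 ✗ · (3,6)A 5/7 ✓ · (3,7)B 1/5 ✗
Row 4: (4,1)A 0/5 ✗ · (4,2)B 4/7 ✓ · (4,3)A 2/6 ✓ · (4,5)A 5/6 ✓ · (4,6)A 5/7 ✓ · (4,7)A 3/5 ✓
Row 5: (5,1)B 2/5 ✓ · (5,2)B 2/8 ✗ · (5,3)A 4/7 ✓ · (5,4)A 6/7 ✓ · (5,5)A 6/7 ✓ · (5,6)A 6/8 ✓ · (5,7)B 1/5 ✗
Row 6: (6,1)A 2/5 ✓ · (6,2)A 5/8 ✓ · (6,3)A 5/8 ✓ · (6,4)B 1/8 ✗ · (6,5)A 6/8 ✓ · (6,6)A 4/7 ✓ · (6,7)B 1/4 ✗
Row 7: (7,1)A 2/3 ✓ · (7,2)B 0/5 ✗ · (7,3)A 3/5 ✓ · (7,4)A 3/5 ✓ · (7,5)B 1/5 ✗ · (7,6)A 2/4 ✓
Unsatisfied: (1,3), (2,2), (3,4), (3,7), (4,1), (5,2), (5,7), (6,4), (6,7), (7,2), (7,5) — 11 in total.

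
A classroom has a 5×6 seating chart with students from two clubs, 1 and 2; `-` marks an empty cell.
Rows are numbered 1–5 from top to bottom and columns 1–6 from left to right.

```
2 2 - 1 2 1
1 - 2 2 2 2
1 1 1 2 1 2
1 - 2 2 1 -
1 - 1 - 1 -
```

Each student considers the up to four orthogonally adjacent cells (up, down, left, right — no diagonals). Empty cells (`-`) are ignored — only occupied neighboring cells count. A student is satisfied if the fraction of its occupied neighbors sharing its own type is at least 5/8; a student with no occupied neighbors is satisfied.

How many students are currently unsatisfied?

12

Row 1: (1,1)2 1/2 unhappy · (1,2)2 1/1 ok · (1,4)1 0/2 unhappy · (1,5)2 1/3 unhappy · (1,6)1 0/2 unhappy
Row 2: (2,1)1 1/2 unhappy · (2,3)2 1/2 unhappy · (2,4)2 3/4 ok · (2,5)2 3/4 ok · (2,6)2 2/3 ok
Row 3: (3,1)1 3/3 ok · (3,2)1 2/2 ok · (3,3)1 1/4 unhappy · (3,4)2 2/4 unhappy · (3,5)1 1/4 unhappy · (3,6)2 1/2 unhappy
Row 4: (4,1)1 2/2 ok · (4,3)2 1/3 unhappy · (4,4)2 2/3 ok · (4,5)1 2/3 ok
Row 5: (5,1)1 1/1 ok · (5,3)1 0/1 unhappy · (5,5)1 1/1 ok
Unsatisfied: (1,1), (1,4), (1,5), (1,6), (2,1), (2,3), (3,3), (3,4), (3,5), (3,6), (4,3), (5,3) — 12 in total.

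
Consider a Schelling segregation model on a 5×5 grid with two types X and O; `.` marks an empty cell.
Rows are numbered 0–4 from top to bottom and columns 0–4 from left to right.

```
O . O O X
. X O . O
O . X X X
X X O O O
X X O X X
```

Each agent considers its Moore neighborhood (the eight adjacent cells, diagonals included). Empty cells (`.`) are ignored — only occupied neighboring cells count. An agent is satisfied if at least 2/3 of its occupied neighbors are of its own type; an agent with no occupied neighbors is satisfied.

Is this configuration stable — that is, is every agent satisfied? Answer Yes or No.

(0,0)O 0/1 unhappy
(0,2)O 2/3 ok
(0,3)O 3/4 ok
(0,4)X 0/2 unhappy
(1,1)X 1/5 unhappy
(1,2)O 2/5 unhappy
(1,4)O 1/4 unhappy
(2,0)O 0/3 unhappy
(2,2)X 3/6 unhappy
(2,3)X 2/7 unhappy
(2,4)X 1/4 unhappy
(3,0)X 3/4 ok
(3,1)X 4/7 unhappy
(3,2)O 2/7 unhappy
(3,3)O 3/8 unhappy
(3,4)O 1/5 unhappy
(4,0)X 3/3 ok
(4,1)X 3/5 unhappy
(4,2)O 2/5 unhappy
(4,3)X 1/5 unhappy
(4,4)X 1/3 unhappy
For instance (0,0) has only 0/1 same-type neighbors, below 2/3.

No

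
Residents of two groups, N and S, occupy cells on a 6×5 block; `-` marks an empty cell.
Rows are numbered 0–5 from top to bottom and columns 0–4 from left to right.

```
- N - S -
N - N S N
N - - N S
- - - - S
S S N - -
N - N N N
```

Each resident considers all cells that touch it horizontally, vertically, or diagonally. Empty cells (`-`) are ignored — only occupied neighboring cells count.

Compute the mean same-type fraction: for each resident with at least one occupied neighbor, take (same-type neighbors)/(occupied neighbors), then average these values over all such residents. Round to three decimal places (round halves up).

(0,1)N 2/2
(0,3)S 1/3
(1,0)N 2/2
(1,2)N 2/4
(1,3)S 2/5
(1,4)N 1/4
(2,0)N 1/1
(2,3)N 2/5
(2,4)S 2/4
(3,4)S 1/2
(4,0)S 1/2
(4,1)S 1/4
(4,2)N 2/3
(5,0)N 0/2
(5,2)N 2/3
(5,3)N 3/3
(5,4)N 1/1
Sum over 17 residents: 2/2 + 1/3 + 2/2 + 2/4 + 2/5 + 1/4 + 1/1 + 2/5 + 2/4 + 1/2 + 1/2 + 1/4 + 2/3 + 0/2 + 2/3 + 3/3 + 1/1 = 299/30; mean = 299/30 ÷ 17 = 299/510 = 0.586274… → 0.586.

0.586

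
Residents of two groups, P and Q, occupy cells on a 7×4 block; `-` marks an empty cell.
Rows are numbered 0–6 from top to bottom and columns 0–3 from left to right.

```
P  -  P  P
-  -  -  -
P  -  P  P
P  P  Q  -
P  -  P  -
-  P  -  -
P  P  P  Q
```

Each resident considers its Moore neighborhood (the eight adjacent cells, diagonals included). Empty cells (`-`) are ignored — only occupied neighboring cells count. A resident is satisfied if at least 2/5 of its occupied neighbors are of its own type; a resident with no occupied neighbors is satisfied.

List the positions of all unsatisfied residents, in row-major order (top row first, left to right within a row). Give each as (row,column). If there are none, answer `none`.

(3,2), (6,3)

(0,0)P 0/0 ok
(0,2)P 1/1 ok
(0,3)P 1/1 ok
(2,0)P 2/2 ok
(2,2)P 2/3 ok
(2,3)P 1/2 ok
(3,0)P 3/3 ok
(3,1)P 5/6 ok
(3,2)Q 0/4 unhappy
(4,0)P 3/3 ok
(4,2)P 2/3 ok
(5,1)P 5/5 ok
(6,0)P 2/2 ok
(6,1)P 3/3 ok
(6,2)P 2/3 ok
(6,3)Q 0/1 unhappy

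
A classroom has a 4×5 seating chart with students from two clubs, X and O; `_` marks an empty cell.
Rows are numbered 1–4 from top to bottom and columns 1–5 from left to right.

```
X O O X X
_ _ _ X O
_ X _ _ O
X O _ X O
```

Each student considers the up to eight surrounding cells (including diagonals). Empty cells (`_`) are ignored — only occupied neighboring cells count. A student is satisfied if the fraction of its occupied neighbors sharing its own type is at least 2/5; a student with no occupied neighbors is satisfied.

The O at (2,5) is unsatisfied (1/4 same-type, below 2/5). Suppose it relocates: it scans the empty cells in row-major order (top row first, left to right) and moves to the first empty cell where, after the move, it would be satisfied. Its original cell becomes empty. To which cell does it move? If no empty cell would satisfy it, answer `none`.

Vacating (2,5). Empty cells in order:
  (2,1): 1/3 same-type → still unsatisfied.
  (2,2): 2/4 same-type → satisfied — stop here.

(2,2)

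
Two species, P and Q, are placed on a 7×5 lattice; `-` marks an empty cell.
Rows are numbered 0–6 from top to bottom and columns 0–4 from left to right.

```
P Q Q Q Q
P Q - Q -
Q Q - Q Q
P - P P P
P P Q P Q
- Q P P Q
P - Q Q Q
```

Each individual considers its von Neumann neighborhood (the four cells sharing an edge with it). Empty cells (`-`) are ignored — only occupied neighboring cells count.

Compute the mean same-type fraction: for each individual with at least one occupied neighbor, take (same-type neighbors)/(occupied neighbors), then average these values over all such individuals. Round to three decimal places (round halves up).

(0,0)P 1/2
(0,1)Q 2/3
(0,2)Q 2/2
(0,3)Q 3/3
(0,4)Q 1/1
(1,0)P 1/3
(1,1)Q 2/3
(1,3)Q 2/2
(2,0)Q 1/3
(2,1)Q 2/2
(2,3)Q 2/3
(2,4)Q 1/2
(3,0)P 1/2
(3,2)P 1/2
(3,3)P 3/4
(3,4)P 1/3
(4,0)P 2/2
(4,1)P 1/3
(4,2)Q 0/4
(4,3)P 2/4
(4,4)Q 1/3
(5,1)Q 0/2
(5,2)P 1/4
(5,3)P 2/4
(5,4)Q 2/3
(6,0)P — no occupied neighbors
(6,2)Q 1/2
(6,3)Q 2/3
(6,4)Q 2/2
Sum over 28 individuals: 1/2 + 2/3 + 2/2 + 3/3 + 1/1 + 1/3 + 2/3 + 2/2 + 1/3 + 2/2 + 2/3 + 1/2 + 1/2 + 1/2 + 3/4 + 1/3 + 2/2 + 1/3 + 0/4 + 2/4 + 1/3 + 0/2 + 1/4 + 2/4 + 2/3 + 1/2 + 2/3 + 2/2 = 33/2; mean = 33/2 ÷ 28 = 33/56 = 0.589285… → 0.589.

0.589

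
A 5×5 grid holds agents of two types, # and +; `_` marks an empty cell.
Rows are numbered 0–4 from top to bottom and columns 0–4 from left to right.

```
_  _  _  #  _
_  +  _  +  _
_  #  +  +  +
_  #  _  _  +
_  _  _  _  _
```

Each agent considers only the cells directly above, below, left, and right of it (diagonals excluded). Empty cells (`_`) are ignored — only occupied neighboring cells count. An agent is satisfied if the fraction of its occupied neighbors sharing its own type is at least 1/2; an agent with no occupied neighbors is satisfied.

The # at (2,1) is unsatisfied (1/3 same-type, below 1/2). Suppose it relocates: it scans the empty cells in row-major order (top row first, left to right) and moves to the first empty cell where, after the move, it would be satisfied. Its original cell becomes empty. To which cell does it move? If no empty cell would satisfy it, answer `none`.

(0,0)

Vacating (2,1). Empty cells in order:
  (0,0): 0/0 same-type → satisfied — stop here.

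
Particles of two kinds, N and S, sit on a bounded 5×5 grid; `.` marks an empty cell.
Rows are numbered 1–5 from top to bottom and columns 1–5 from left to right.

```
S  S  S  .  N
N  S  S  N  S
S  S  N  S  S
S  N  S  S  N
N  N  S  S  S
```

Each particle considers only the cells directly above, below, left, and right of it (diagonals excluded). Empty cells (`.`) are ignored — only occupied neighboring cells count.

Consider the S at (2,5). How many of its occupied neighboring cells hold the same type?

1

Occupied neighbors of (2,5): (1,5)=N, (3,5)=S, (2,4)=N.
Same type (S): 1 of 3.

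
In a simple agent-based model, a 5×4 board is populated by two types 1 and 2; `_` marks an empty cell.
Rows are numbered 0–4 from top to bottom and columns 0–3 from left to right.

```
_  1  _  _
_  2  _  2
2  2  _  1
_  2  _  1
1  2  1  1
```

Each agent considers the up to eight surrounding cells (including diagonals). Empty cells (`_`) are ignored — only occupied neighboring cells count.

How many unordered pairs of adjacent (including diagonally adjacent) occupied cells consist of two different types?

6

Scan each occupied cell's neighbors to the right and below (and the two forward diagonals) so each pair is counted once.
From row 0: 1 unlike of 1 pairs (running 1/1).
From row 1: 1 unlike of 3 pairs (running 2/4).
From row 2: 0 unlike of 4 pairs (running 2/8).
From row 3: 2 unlike of 5 pairs (running 4/13).
From row 4: 2 unlike of 3 pairs (running 6/16).
Total adjacent occupied pairs: 16; unlike-type pairs: 6.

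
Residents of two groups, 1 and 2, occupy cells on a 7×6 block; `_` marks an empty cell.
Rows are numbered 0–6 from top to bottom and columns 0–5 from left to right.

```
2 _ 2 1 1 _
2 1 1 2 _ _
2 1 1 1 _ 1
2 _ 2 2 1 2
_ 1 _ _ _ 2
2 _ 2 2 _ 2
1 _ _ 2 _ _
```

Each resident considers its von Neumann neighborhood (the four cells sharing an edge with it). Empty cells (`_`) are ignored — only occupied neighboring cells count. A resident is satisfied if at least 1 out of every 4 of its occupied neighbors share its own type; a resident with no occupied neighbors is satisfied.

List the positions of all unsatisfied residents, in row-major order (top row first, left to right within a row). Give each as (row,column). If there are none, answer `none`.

(0,2), (1,3), (2,5), (3,4), (5,0), (6,0)

Row 0: (0,0)2 1/1 satisfied · (0,2)2 0/2 not · (0,3)1 1/3 satisfied · (0,4)1 1/1 satisfied
Row 1: (1,0)2 2/3 satisfied · (1,1)1 2/3 satisfied · (1,2)1 2/4 satisfied · (1,3)2 0/3 not
Row 2: (2,0)2 2/3 satisfied · (2,1)1 2/3 satisfied · (2,2)1 3/4 satisfied · (2,3)1 1/3 satisfied · (2,5)1 0/1 not
Row 3: (3,0)2 1/1 satisfied · (3,2)2 1/2 satisfied · (3,3)2 1/3 satisfied · (3,4)1 0/2 not · (3,5)2 1/3 satisfied
Row 4: (4,1)1 0/0 satisfied · (4,5)2 2/2 satisfied
Row 5: (5,0)2 0/1 not · (5,2)2 1/1 satisfied · (5,3)2 2/2 satisfied · (5,5)2 1/1 satisfied
Row 6: (6,0)1 0/1 not · (6,3)2 1/1 satisfied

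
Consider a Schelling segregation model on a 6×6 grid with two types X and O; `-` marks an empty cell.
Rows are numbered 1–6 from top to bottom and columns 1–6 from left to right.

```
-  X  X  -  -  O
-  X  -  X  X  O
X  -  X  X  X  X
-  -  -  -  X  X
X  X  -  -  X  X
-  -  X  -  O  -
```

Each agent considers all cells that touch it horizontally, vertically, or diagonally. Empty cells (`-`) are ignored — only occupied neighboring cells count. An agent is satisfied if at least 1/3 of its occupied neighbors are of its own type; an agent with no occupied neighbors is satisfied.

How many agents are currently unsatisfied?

2

(1,2)X 2/2 ✓
(1,3)X 3/3 ✓
(1,6)O 1/2 ✓
(2,2)X 4/4 ✓
(2,4)X 5/5 ✓
(2,5)X 4/6 ✓
(2,6)O 1/4 ✗
(3,1)X 1/1 ✓
(3,3)X 3/3 ✓
(3,4)X 5/5 ✓
(3,5)X 6/7 ✓
(3,6)X 4/5 ✓
(4,5)X 6/6 ✓
(4,6)X 5/5 ✓
(5,1)X 1/1 ✓
(5,2)X 2/2 ✓
(5,5)X 3/4 ✓
(5,6)X 3/4 ✓
(6,3)X 1/1 ✓
(6,5)O 0/2 ✗
Unsatisfied: (2,6), (6,5) — 2 in total.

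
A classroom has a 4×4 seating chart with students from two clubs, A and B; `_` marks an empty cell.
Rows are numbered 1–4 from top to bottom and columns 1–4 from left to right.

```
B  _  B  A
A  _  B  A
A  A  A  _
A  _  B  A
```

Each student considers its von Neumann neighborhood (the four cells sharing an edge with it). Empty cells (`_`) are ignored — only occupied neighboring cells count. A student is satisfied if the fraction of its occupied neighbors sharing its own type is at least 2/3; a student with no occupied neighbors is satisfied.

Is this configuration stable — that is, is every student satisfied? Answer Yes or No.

Row 1: (1,1)B 0/1 unhappy · (1,3)B 1/2 unhappy · (1,4)A 1/2 unhappy
Row 2: (2,1)A 1/2 unhappy · (2,3)B 1/3 unhappy · (2,4)A 1/2 unhappy
Row 3: (3,1)A 3/3 ok · (3,2)A 2/2 ok · (3,3)A 1/3 unhappy
Row 4: (4,1)A 1/1 ok · (4,3)B 0/2 unhappy · (4,4)A 0/1 unhappy
For instance (1,1) has only 0/1 same-type neighbors, below 2/3.

No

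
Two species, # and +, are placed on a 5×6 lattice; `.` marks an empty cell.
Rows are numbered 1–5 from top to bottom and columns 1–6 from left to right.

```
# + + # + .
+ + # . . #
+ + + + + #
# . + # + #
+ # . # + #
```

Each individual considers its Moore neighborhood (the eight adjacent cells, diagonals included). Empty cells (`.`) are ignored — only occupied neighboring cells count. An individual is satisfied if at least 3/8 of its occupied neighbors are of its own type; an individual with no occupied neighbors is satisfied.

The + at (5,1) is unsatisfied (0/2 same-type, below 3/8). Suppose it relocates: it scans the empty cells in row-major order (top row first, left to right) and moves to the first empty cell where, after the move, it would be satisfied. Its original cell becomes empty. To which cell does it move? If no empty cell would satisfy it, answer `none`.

(1,6)

Vacating (5,1). Empty cells in order:
  (1,6): 1/2 same-type → satisfied — stop here.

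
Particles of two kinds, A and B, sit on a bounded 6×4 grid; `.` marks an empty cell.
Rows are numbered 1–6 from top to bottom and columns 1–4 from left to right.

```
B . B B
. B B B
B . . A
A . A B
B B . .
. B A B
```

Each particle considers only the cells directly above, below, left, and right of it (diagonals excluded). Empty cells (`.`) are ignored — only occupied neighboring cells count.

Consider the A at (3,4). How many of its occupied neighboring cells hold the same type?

0

Occupied neighbors of (3,4): (2,4)=B, (4,4)=B.
Same type (A): 0 of 2.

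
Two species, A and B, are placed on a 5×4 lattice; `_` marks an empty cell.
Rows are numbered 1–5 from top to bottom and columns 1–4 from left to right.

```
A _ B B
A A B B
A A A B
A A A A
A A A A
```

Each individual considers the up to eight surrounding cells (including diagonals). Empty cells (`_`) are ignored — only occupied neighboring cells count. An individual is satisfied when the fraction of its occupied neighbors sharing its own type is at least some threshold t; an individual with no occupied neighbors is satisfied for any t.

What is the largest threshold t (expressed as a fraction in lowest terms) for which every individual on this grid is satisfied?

(1,1)A 2/2
(1,3)B 3/4
(1,4)B 3/3
(2,1)A 4/4
(2,2)A 5/7
(2,3)B 4/7
(2,4)B 4/5
(3,1)A 5/5
(3,2)A 7/8
(3,3)A 5/8
(3,4)B 2/5
(4,1)A 5/5
(4,2)A 8/8
(4,3)A 7/8
(4,4)A 4/5
(5,1)A 3/3
(5,2)A 5/5
(5,3)A 5/5
(5,4)A 3/3
The smallest same-type fraction is 2/5 at (3,4), which reduces to 2/5. Any threshold above that leaves this individual unsatisfied.

2/5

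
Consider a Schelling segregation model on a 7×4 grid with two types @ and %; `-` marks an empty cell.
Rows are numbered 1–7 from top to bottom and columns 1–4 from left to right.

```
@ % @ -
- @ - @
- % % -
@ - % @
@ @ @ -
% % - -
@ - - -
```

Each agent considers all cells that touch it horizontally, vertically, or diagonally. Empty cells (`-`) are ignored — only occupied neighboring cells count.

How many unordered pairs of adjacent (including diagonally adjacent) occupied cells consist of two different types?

Scan each occupied cell's neighbors to the right and below (and the two forward diagonals) so each pair is counted once.
Row 1: @(1,1)–%(1,2)≠ @(1,1)–@(2,2)= %(1,2)–@(1,3)≠ %(1,2)–@(2,2)≠ @(1,3)–@(2,4)= @(1,3)–@(2,2)=  → 3/6 unlike.
Row 2: @(2,2)–%(3,2)≠ @(2,2)–%(3,3)≠ @(2,4)–%(3,3)≠  → 3/3 unlike.
Row 3: %(3,2)–%(3,3)= %(3,2)–%(4,3)= %(3,2)–@(4,1)≠ %(3,3)–%(4,3)= %(3,3)–@(4,4)≠  → 2/5 unlike.
Row 4: @(4,1)–@(5,1)= @(4,1)–@(5,2)= %(4,3)–@(4,4)≠ %(4,3)–@(5,3)≠ %(4,3)–@(5,2)≠ @(4,4)–@(5,3)=  → 3/6 unlike.
Row 5: @(5,1)–@(5,2)= @(5,1)–%(6,1)≠ @(5,1)–%(6,2)≠ @(5,2)–@(5,3)= @(5,2)–%(6,2)≠ @(5,2)–%(6,1)≠ @(5,3)–%(6,2)≠  → 5/7 unlike.
Row 6: %(6,1)–%(6,2)= %(6,1)–@(7,1)≠ %(6,2)–@(7,1)≠  → 2/3 unlike.
Total adjacent occupied pairs: 30; unlike-type pairs: 18.

18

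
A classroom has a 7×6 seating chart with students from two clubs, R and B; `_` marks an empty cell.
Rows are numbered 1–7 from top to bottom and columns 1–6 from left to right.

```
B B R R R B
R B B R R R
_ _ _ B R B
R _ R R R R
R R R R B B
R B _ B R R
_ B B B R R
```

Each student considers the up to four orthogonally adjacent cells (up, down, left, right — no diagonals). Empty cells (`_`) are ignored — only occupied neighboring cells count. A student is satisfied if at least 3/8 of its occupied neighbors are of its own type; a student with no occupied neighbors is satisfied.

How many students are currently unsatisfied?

Row 1: (1,1)B 1/2 ✓ · (1,2)B 2/3 ✓ · (1,3)R 1/3 ✗ · (1,4)R 3/3 ✓ · (1,5)R 2/3 ✓ · (1,6)B 0/2 ✗
Row 2: (2,1)R 0/2 ✗ · (2,2)B 2/3 ✓ · (2,3)B 1/3 ✗ · (2,4)R 2/4 ✓ · (2,5)R 4/4 ✓ · (2,6)R 1/3 ✗
Row 3: (3,4)B 0/3 ✗ · (3,5)R 2/4 ✓ · (3,6)B 0/3 ✗
Row 4: (4,1)R 1/1 ✓ · (4,3)R 2/2 ✓ · (4,4)R 3/4 ✓ · (4,5)R 3/4 ✓ · (4,6)R 1/3 ✗
Row 5: (5,1)R 3/3 ✓ · (5,2)R 2/3 ✓ · (5,3)R 3/3 ✓ · (5,4)R 2/4 ✓ · (5,5)B 1/4 ✗ · (5,6)B 1/3 ✗
Row 6: (6,1)R 1/2 ✓ · (6,2)B 1/3 ✗ · (6,4)B 1/3 ✗ · (6,5)R 2/4 ✓ · (6,6)R 2/3 ✓
Row 7: (7,2)B 2/2 ✓ · (7,3)B 2/2 ✓ · (7,4)B 2/3 ✓ · (7,5)R 2/3 ✓ · (7,6)R 2/2 ✓
Unsatisfied: (1,3), (1,6), (2,1), (2,3), (2,6), (3,4), (3,6), (4,6), (5,5), (5,6), (6,2), (6,4) — 12 in total.

12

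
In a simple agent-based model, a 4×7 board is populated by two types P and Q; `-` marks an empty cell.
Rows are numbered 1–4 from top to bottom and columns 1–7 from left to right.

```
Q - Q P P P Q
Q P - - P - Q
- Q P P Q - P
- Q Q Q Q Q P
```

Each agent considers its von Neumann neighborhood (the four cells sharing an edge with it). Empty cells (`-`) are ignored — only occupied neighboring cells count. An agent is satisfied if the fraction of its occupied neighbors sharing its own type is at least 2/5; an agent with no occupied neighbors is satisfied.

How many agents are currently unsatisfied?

6

(1,1)Q 1/1 ✓
(1,3)Q 0/1 ✗
(1,4)P 1/2 ✓
(1,5)P 3/3 ✓
(1,6)P 1/2 ✓
(1,7)Q 1/2 ✓
(2,1)Q 1/2 ✓
(2,2)P 0/2 ✗
(2,5)P 1/2 ✓
(2,7)Q 1/2 ✓
(3,2)Q 1/3 ✗
(3,3)P 1/3 ✗
(3,4)P 1/3 ✗
(3,5)Q 1/3 ✗
(3,7)P 1/2 ✓
(4,2)Q 2/2 ✓
(4,3)Q 2/3 ✓
(4,4)Q 2/3 ✓
(4,5)Q 3/3 ✓
(4,6)Q 1/2 ✓
(4,7)P 1/2 ✓
Unsatisfied: (1,3), (2,2), (3,2), (3,3), (3,4), (3,5) — 6 in total.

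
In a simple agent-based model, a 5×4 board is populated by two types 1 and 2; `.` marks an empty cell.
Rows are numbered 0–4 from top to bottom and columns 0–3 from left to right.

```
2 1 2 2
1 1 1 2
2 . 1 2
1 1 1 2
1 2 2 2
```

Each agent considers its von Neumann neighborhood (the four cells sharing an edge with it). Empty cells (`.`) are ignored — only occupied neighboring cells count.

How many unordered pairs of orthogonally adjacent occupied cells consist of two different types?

12

Scan each occupied cell's neighbors to the right and below so each pair is counted once.
From row 0: 4 unlike of 7 pairs (running 4/7).
From row 1: 2 unlike of 6 pairs (running 6/13).
From row 2: 2 unlike of 4 pairs (running 8/17).
From row 3: 3 unlike of 7 pairs (running 11/24).
From row 4: 1 unlike of 3 pairs (running 12/27).
Total adjacent occupied pairs: 27; unlike-type pairs: 12.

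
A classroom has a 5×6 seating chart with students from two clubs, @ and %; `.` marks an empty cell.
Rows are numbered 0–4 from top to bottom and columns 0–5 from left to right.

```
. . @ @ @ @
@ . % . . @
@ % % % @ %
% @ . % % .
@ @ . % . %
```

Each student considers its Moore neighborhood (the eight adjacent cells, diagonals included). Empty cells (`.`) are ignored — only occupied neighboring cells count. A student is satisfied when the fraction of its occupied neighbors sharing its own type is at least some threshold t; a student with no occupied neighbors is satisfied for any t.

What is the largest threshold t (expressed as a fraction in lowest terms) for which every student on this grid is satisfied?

(0,2)@ 1/2
(0,3)@ 2/3
(0,4)@ 3/3
(0,5)@ 2/2
(1,0)@ 1/2
(1,2)% 3/5
(1,5)@ 3/4
(2,0)@ 2/4
(2,1)% 3/6
(2,2)% 4/5
(2,3)% 4/5
(2,4)@ 1/5
(2,5)% 1/3
(3,0)% 1/5
(3,1)@ 3/6
(3,3)% 4/5
(3,4)% 5/6
(4,0)@ 2/3
(4,1)@ 2/3
(4,3)% 2/2
(4,5)% 1/1
The smallest same-type fraction is 1/5 at (2,4), which reduces to 1/5. Any threshold above that leaves this student unsatisfied.

1/5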